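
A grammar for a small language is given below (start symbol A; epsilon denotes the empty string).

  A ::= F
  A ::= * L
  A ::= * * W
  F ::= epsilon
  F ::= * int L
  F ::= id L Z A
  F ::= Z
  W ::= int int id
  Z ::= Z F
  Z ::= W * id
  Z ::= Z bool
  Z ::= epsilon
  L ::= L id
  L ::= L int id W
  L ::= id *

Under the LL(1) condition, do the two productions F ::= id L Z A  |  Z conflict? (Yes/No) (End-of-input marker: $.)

FIRST(id L Z A) = { id } and FIRST(Z) = { *, bool, id, int, epsilon }.
Both contain id, so the two alternatives are not disjoint — LL(1) conflict.

Yes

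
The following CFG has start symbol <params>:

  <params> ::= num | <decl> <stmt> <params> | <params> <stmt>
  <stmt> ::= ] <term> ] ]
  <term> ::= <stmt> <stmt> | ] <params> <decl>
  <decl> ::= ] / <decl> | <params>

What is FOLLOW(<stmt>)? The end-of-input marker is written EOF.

In <params> ::= <decl> <stmt> <params>: add FIRST(<params>) = { ], num }.
In <params> ::= <params> <stmt>: <stmt> is at the end, add FOLLOW(<params>) = { EOF, ], num }.
In <term> ::= <stmt> <stmt>: add FIRST(<stmt>) = { ] }.
In <term> ::= <stmt> <stmt>: <stmt> is at the end, add FOLLOW(<term>) = { ] }.
Union: FOLLOW(<stmt>) = { EOF, ], num }.

{ EOF, ], num }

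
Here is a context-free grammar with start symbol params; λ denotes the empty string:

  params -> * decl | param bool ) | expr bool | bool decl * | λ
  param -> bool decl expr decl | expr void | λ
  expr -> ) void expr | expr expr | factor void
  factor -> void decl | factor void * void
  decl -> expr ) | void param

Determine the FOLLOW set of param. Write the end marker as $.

{ $, ), *, bool, void }

In params -> param bool ): add FIRST(bool )) = { bool }.
In decl -> void param: param is at the end, add FOLLOW(decl) = { $, ), *, bool, void }.
Union: FOLLOW(param) = { $, ), *, bool, void }.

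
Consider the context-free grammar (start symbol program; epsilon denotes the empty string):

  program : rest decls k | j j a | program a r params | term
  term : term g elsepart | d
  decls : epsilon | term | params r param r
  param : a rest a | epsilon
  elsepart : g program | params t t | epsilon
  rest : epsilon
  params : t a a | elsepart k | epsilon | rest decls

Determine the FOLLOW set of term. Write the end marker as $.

{ $, a, g, k, r, t }

In program : term: term is at the end, add FOLLOW(program) = { $, a, g, k, r, t }.
In term : term g elsepart: add FIRST(g elsepart) = { g }.
In decls : term: term is at the end, add FOLLOW(decls) = { $, a, g, k, r, t }.
Union: FOLLOW(term) = { $, a, g, k, r, t }.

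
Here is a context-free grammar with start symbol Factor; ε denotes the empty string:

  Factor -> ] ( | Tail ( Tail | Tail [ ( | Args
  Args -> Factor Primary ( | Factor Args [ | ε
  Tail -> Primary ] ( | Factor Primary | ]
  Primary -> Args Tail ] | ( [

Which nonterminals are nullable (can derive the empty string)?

Directly nullable (have an ε-production): Args.
Factor -> Args with every symbol nullable, so Factor is nullable.
No other nonterminal has a production whose RHS symbols are all nullable.

{ Args, Factor }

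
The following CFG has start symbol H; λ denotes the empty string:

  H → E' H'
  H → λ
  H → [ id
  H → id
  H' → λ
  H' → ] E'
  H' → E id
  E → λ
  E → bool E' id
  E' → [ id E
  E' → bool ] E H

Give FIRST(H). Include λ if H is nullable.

{ [, bool, id, λ }

From H → E' H': add FIRST(E') = { [, bool }.
H → λ contributes λ.
H → [ id contributes {[}.
H → id contributes {id}.
Union: FIRST(H) = { [, bool, id, λ }.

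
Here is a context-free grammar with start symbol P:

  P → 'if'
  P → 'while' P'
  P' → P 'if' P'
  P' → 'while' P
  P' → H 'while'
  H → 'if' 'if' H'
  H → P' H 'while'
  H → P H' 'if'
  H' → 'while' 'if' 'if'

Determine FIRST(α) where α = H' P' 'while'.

{ 'while' }

Add FIRST(H') = { 'while' }; H' is not nullable, stop.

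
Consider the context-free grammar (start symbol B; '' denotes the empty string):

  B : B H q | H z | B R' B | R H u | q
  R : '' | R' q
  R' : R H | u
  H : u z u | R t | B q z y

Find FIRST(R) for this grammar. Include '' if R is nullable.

{ q, t, u, '' }

R : '' contributes ''.
From R : R' q: add FIRST(R') = { q, t, u }.
Union: FIRST(R) = { q, t, u, '' }.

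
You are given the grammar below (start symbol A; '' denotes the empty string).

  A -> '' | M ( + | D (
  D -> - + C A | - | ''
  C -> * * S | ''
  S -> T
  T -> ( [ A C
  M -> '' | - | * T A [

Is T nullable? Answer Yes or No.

Nullable nonterminals: A, C, D, M.
No production of T has an RHS whose symbols are all nullable, so T is not nullable.

No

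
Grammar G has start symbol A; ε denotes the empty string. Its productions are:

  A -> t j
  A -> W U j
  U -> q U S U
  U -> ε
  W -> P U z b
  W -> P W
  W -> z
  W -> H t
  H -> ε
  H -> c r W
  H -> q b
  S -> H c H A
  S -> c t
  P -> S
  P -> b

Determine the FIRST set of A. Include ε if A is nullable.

A -> t j contributes {t}.
From A -> W U j: add FIRST(W) = { b, c, q, t, z }.
Union: FIRST(A) = { b, c, q, t, z }.

{ b, c, q, t, z }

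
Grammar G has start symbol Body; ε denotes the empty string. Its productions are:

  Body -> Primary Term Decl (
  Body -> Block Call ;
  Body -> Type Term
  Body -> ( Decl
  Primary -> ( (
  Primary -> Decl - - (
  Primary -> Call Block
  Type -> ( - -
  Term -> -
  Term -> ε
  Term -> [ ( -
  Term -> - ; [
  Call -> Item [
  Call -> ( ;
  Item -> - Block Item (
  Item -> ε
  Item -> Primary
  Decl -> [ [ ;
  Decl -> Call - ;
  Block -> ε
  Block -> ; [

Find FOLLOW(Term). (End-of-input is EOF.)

In Body -> Primary Term Decl (: add FIRST(Decl () = { (, -, [ }.
In Body -> Type Term: Term is at the end, add FOLLOW(Body) = { EOF }.
Union: FOLLOW(Term) = { EOF, (, -, [ }.

{ EOF, (, -, [ }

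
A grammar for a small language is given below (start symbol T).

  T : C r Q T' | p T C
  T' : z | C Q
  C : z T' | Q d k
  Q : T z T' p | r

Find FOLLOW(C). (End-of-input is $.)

{ $, p, r, z }

In T : C r Q T': add FIRST(r Q T') = { r }.
In T : p T C: C is at the end, add FOLLOW(T) = { $, p, r, z }.
In T' : C Q: add FIRST(Q) = { p, r, z }.
Union: FOLLOW(C) = { $, p, r, z }.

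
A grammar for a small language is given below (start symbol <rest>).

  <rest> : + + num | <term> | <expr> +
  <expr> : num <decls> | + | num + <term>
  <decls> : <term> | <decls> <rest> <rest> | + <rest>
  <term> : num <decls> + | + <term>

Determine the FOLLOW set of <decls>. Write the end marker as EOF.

{ +, num }

In <expr> : num <decls>: <decls> is at the end, add FOLLOW(<expr>) = { + }.
In <decls> : <decls> <rest> <rest>: add FIRST(<rest> <rest>) = { +, num }.
In <term> : num <decls> +: add FIRST(+) = { + }.
Union: FOLLOW(<decls>) = { +, num }.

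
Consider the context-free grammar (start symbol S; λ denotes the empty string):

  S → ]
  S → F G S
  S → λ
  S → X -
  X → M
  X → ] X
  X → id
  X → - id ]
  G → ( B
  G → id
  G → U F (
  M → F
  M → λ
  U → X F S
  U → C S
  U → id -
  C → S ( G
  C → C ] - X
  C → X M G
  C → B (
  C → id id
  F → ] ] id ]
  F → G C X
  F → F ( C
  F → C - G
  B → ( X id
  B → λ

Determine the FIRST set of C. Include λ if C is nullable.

From C → S ( G: S nullable, take FIRST(S) ∪ {(} = { (, -, ], id }.
From C → C ] - X: add FIRST(C) = { (, -, ], id }.
From C → X M G: X, M nullable, take FIRST(X) ∪ FIRST(M) ∪ FIRST(G) = { (, -, ], id }.
From C → B (: B nullable, take FIRST(B) ∪ {(} = { ( }.
C → id id contributes {id}.
Union: FIRST(C) = { (, -, ], id }.

{ (, -, ], id }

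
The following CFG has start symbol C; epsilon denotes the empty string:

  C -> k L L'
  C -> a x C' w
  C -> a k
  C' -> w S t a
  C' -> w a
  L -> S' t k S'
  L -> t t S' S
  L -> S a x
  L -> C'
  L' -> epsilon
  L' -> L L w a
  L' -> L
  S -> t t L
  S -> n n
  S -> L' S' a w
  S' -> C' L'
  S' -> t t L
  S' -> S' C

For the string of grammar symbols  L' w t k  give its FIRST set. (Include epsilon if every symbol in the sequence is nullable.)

Add FIRST(L')\{epsilon} = { n, t, w }; L' is nullable, continue.
w is a terminal; add {w} and stop.

{ n, t, w }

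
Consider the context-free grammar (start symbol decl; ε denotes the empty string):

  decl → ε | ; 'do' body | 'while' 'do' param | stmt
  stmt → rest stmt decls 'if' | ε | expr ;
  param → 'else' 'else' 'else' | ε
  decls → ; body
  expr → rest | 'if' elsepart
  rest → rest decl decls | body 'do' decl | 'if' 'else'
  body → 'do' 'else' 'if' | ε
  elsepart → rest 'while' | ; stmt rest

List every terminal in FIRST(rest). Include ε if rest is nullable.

From rest → rest decl decls: add FIRST(rest) = { 'do', 'if' }.
From rest → body 'do' decl: body nullable, take FIRST(body) ∪ {'do'} = { 'do' }.
rest → 'if' 'else' contributes {'if'}.
Union: FIRST(rest) = { 'do', 'if' }.

{ 'do', 'if' }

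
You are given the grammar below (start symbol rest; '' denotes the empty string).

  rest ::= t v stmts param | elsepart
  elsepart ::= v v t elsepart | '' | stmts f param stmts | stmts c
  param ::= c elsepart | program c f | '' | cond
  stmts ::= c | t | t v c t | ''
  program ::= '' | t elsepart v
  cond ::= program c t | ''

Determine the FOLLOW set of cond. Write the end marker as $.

In param ::= cond: cond is at the end, add FOLLOW(param) = { $, c, t, v }.
Union: FOLLOW(cond) = { $, c, t, v }.

{ $, c, t, v }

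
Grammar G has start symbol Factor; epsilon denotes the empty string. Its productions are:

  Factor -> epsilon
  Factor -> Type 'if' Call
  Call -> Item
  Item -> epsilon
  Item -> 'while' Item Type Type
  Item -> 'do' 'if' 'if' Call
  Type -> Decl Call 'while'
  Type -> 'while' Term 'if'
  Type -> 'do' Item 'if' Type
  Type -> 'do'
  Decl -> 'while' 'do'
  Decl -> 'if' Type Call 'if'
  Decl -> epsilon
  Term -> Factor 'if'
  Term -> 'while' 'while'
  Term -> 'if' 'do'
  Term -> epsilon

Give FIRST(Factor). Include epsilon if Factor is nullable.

{ 'do', 'if', 'while', epsilon }

Factor -> epsilon contributes epsilon.
From Factor -> Type 'if' Call: add FIRST(Type) = { 'do', 'if', 'while' }.
Union: FIRST(Factor) = { 'do', 'if', 'while', epsilon }.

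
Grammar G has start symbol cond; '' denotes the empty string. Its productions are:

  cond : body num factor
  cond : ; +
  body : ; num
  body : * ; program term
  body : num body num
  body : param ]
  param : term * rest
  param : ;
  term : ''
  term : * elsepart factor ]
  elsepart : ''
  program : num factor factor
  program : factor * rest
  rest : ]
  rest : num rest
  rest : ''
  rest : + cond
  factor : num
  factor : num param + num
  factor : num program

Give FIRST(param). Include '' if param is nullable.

{ *, ; }

From param : term * rest: term nullable, take FIRST(term) ∪ {*} = { * }.
param : ; contributes {;}.
Union: FIRST(param) = { *, ; }.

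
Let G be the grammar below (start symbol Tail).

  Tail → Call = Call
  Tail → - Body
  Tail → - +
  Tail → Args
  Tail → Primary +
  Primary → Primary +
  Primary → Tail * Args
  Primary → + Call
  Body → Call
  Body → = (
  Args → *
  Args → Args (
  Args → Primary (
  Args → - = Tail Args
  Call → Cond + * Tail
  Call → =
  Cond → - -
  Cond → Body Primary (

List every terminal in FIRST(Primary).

From Primary → Primary +: add FIRST(Primary) = { *, +, -, = }.
From Primary → Tail * Args: add FIRST(Tail) = { *, +, -, = }.
Primary → + Call contributes {+}.
Union: FIRST(Primary) = { *, +, -, = }.

{ *, +, -, = }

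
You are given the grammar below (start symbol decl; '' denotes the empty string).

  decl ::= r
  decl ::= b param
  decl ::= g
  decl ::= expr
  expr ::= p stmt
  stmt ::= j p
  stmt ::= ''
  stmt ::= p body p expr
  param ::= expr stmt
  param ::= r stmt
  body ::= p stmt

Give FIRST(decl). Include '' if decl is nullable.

decl ::= r contributes {r}.
decl ::= b param contributes {b}.
decl ::= g contributes {g}.
From decl ::= expr: add FIRST(expr) = { p }.
Union: FIRST(decl) = { b, g, p, r }.

{ b, g, p, r }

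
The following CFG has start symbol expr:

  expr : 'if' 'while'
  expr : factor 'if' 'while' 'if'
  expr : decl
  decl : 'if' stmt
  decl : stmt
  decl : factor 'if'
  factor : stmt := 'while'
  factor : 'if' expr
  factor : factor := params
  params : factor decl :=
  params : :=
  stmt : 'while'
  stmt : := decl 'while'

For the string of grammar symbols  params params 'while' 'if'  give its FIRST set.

{ 'if', 'while', := }

Add FIRST(params) = { 'if', 'while', := }; params is not nullable, stop.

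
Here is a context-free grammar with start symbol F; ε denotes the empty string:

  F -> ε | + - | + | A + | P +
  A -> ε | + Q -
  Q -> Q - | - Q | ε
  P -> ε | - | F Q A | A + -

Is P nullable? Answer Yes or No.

P has an ε-production, so P ⇒ ε.

Yes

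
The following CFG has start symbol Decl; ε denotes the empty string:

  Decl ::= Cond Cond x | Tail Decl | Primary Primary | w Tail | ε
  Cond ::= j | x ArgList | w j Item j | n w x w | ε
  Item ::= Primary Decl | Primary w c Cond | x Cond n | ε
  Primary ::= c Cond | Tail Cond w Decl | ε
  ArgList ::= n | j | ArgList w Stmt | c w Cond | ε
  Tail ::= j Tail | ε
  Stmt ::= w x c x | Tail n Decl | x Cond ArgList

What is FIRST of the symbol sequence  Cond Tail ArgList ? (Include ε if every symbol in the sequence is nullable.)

{ c, j, n, w, x, ε }

Add FIRST(Cond)\{ε} = { j, n, w, x }; Cond is nullable, continue.
Add FIRST(Tail)\{ε} = { j }; Tail is nullable, continue.
Add FIRST(ArgList)\{ε} = { c, j, n, w }; ArgList is nullable, continue.
Every symbol is nullable, so include ε.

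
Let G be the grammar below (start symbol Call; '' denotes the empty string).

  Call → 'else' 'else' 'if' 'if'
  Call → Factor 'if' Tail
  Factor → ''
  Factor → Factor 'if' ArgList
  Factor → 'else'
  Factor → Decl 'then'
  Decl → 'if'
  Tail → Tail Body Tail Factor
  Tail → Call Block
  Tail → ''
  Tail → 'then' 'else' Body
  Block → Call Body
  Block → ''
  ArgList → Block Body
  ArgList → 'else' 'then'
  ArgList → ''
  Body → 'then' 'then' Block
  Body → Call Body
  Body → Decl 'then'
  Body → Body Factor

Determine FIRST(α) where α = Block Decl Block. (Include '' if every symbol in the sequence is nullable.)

Add FIRST(Block)\{''} = { 'else', 'if' }; Block is nullable, continue.
Add FIRST(Decl) = { 'if' }; Decl is not nullable, stop.

{ 'else', 'if' }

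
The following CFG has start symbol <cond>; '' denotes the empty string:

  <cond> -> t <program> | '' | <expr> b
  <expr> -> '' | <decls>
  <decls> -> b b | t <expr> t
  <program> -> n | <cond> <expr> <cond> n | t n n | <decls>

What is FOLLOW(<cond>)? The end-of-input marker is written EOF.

<cond> is the start symbol, so EOF ∈ FOLLOW(<cond>).
In <program> -> <cond> <expr> <cond> n: add FIRST(<expr> <cond> n) = { b, n, t }.
In <program> -> <cond> <expr> <cond> n: add FIRST(n) = { n }.
Union: FOLLOW(<cond>) = { EOF, b, n, t }.

{ EOF, b, n, t }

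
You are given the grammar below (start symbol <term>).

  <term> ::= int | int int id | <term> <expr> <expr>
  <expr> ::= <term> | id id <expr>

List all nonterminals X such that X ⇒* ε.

{ } (none)

No nonterminal has an empty production or an RHS whose symbols are all nullable.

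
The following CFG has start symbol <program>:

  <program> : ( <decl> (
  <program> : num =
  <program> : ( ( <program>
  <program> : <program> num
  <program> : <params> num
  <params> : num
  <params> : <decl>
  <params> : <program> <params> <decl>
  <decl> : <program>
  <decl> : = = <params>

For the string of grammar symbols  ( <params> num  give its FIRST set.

{ ( }

( is a terminal; add {(} and stop.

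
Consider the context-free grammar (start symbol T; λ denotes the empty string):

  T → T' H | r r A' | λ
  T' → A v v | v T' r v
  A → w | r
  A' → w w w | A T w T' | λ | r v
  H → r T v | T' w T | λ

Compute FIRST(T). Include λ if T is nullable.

From T → T' H: add FIRST(T') = { r, v, w }.
T → r r A' contributes {r}.
T → λ contributes λ.
Union: FIRST(T) = { r, v, w, λ }.

{ r, v, w, λ }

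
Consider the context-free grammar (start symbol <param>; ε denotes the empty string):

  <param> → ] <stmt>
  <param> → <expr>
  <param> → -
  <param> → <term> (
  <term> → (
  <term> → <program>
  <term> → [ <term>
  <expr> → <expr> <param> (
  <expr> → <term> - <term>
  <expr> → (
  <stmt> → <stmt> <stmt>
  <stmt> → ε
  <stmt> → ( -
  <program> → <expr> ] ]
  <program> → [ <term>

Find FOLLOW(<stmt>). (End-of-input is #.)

In <param> → ] <stmt>: <stmt> is at the end, add FOLLOW(<param>) = { #, ( }.
In <stmt> → <stmt> <stmt>: add FIRST(<stmt>)\{ε} = { ( }.
  Since <stmt> is nullable, also add FOLLOW(<stmt>) = { #, ( }.
In <stmt> → <stmt> <stmt>: <stmt> is at the end, add FOLLOW(<stmt>) = { #, ( }.
Union: FOLLOW(<stmt>) = { #, ( }.

{ #, ( }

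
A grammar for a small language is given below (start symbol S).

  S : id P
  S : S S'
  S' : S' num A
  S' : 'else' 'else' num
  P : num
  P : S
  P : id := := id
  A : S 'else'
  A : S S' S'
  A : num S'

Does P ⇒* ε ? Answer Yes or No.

No nonterminal in this grammar is nullable.
No production of P has an RHS whose symbols are all nullable, so P is not nullable.

No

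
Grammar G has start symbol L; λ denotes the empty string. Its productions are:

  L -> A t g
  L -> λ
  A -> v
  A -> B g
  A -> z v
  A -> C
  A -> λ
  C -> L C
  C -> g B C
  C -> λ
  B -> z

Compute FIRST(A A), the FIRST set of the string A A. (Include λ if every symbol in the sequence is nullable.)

Add FIRST(A)\{λ} = { g, t, v, z }; A is nullable, continue.
Add FIRST(A)\{λ} = { g, t, v, z }; A is nullable, continue.
Every symbol is nullable, so include λ.

{ g, t, v, z, λ }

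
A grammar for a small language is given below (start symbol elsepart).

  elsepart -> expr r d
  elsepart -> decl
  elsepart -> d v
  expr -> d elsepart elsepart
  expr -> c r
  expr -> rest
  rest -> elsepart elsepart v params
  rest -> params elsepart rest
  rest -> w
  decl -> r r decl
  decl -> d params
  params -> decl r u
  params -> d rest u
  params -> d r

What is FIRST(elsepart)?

{ c, d, r, w }

From elsepart -> expr r d: add FIRST(expr) = { c, d, r, w }.
From elsepart -> decl: add FIRST(decl) = { d, r }.
elsepart -> d v contributes {d}.
Union: FIRST(elsepart) = { c, d, r, w }.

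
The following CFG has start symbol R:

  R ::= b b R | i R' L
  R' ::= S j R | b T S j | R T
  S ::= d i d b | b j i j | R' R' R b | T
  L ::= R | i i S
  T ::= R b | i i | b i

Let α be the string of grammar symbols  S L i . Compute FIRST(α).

Add FIRST(S) = { b, d, i }; S is not nullable, stop.

{ b, d, i }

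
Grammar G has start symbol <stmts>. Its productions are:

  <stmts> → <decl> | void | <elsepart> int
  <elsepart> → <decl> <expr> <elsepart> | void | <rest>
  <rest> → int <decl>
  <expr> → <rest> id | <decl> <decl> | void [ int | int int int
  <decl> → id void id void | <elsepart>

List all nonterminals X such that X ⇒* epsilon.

{ } (none)

No nonterminal has an empty production or an RHS whose symbols are all nullable.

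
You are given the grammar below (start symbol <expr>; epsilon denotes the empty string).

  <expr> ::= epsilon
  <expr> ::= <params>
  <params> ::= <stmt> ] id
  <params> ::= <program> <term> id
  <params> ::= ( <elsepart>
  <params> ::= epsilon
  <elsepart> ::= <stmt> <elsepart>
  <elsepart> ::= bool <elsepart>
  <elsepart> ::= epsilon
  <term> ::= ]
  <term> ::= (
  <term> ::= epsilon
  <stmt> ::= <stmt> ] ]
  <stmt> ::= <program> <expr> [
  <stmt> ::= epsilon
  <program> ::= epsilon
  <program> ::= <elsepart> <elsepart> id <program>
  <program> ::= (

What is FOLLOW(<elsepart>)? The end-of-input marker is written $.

{ $, (, [, ], bool, id }

In <params> ::= ( <elsepart>: <elsepart> is at the end, add FOLLOW(<params>) = { $, [ }.
In <elsepart> ::= <stmt> <elsepart>: <elsepart> is at the end, add FOLLOW(<elsepart>) = { $, (, [, ], bool, id }.
In <elsepart> ::= bool <elsepart>: <elsepart> is at the end, add FOLLOW(<elsepart>) = { $, (, [, ], bool, id }.
In <program> ::= <elsepart> <elsepart> id <program>: add FIRST(<elsepart> id <program>) = { (, [, ], bool, id }.
In <program> ::= <elsepart> <elsepart> id <program>: add FIRST(id <program>) = { id }.
Union: FOLLOW(<elsepart>) = { $, (, [, ], bool, id }.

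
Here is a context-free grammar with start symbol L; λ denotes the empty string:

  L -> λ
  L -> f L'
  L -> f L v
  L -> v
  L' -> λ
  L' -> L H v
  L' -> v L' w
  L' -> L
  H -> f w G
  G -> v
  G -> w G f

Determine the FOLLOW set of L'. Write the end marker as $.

In L -> f L': L' is at the end, add FOLLOW(L) = { $, f, v, w }.
In L' -> v L' w: add FIRST(w) = { w }.
Union: FOLLOW(L') = { $, f, v, w }.

{ $, f, v, w }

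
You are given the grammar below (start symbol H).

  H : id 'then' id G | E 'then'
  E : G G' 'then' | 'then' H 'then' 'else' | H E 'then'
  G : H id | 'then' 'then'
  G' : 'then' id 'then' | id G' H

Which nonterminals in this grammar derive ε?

{ } (none)

No nonterminal has an empty production or an RHS whose symbols are all nullable.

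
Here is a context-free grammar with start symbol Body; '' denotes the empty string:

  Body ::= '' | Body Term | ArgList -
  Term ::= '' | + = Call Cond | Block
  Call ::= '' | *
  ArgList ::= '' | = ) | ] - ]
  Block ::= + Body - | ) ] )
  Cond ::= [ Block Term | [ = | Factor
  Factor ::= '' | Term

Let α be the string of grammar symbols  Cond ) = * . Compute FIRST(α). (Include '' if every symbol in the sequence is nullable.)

Add FIRST(Cond)\{''} = { ), +, [ }; Cond is nullable, continue.
) is a terminal; add {)} and stop.

{ ), +, [ }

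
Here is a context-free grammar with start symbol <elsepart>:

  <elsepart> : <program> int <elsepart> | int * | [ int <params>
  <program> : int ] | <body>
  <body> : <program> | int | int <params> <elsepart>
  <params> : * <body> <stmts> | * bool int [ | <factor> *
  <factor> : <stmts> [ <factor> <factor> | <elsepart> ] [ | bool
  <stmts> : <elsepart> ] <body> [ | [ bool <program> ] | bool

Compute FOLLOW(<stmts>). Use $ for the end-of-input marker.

In <params> : * <body> <stmts>: <stmts> is at the end, add FOLLOW(<params>) = { $, [, ], bool, int }.
In <factor> : <stmts> [ <factor> <factor>: add FIRST([ <factor> <factor>) = { [ }.
Union: FOLLOW(<stmts>) = { $, [, ], bool, int }.

{ $, [, ], bool, int }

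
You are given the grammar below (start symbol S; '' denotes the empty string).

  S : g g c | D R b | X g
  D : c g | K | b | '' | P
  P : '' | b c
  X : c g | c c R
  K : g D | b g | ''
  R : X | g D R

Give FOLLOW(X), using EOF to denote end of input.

In S : X g: add FIRST(g) = { g }.
In R : X: X is at the end, add FOLLOW(R) = { b, g }.
Union: FOLLOW(X) = { b, g }.

{ b, g }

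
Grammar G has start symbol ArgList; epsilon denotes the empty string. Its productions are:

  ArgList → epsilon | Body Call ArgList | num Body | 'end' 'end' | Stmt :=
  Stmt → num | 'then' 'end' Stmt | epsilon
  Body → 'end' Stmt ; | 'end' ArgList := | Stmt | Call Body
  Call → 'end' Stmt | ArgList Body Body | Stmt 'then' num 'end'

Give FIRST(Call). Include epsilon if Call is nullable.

Call → 'end' Stmt contributes {'end'}.
From Call → ArgList Body Body: ArgList, Body, Body nullable, take FIRST(ArgList) ∪ FIRST(Body) ∪ FIRST(Body) = { 'end', 'then', :=, num }; also epsilon since the whole RHS is nullable.
From Call → Stmt 'then' num 'end': Stmt nullable, take FIRST(Stmt) ∪ {'then'} = { 'then', num }.
Union: FIRST(Call) = { 'end', 'then', :=, num, epsilon }.

{ 'end', 'then', :=, num, epsilon }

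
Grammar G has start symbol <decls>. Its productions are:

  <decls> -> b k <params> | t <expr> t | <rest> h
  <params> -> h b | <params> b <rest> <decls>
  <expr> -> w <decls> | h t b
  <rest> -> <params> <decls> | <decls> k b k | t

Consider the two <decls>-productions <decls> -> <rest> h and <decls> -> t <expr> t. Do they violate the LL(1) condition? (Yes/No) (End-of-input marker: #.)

Yes

FIRST(<rest> h) = { b, h, t } and FIRST(t <expr> t) = { t }.
Both contain t, so the two alternatives are not disjoint — LL(1) conflict.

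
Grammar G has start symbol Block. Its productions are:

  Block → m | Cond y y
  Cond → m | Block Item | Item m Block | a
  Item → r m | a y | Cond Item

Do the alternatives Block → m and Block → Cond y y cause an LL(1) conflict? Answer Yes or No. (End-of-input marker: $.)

FIRST(m) = { m } and FIRST(Cond y y) = { a, m, r }.
Both contain m, so the two alternatives are not disjoint — LL(1) conflict.

Yes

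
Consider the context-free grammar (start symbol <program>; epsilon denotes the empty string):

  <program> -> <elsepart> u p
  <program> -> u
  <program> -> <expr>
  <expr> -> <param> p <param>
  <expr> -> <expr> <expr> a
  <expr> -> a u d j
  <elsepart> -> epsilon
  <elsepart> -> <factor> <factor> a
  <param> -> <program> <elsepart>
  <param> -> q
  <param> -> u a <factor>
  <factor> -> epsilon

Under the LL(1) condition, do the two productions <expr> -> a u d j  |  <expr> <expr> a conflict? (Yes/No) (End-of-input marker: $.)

FIRST(a u d j) = { a } and FIRST(<expr> <expr> a) = { a, q, u }.
Both contain a, so the two alternatives are not disjoint — LL(1) conflict.

Yes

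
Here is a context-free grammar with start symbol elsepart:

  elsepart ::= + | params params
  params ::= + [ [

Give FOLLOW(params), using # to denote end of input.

{ #, + }

In elsepart ::= params params: add FIRST(params) = { + }.
In elsepart ::= params params: params is at the end, add FOLLOW(elsepart) = { # }.
Union: FOLLOW(params) = { #, + }.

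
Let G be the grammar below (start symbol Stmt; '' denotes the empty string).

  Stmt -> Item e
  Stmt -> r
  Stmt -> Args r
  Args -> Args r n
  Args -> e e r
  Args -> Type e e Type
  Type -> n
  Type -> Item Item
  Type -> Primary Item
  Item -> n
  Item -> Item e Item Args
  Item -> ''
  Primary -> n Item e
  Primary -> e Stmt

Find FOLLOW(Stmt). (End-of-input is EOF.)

Stmt is the start symbol, so EOF ∈ FOLLOW(Stmt).
In Primary -> e Stmt: Stmt is at the end, add FOLLOW(Primary) = { e, n, r }.
Union: FOLLOW(Stmt) = { EOF, e, n, r }.

{ EOF, e, n, r }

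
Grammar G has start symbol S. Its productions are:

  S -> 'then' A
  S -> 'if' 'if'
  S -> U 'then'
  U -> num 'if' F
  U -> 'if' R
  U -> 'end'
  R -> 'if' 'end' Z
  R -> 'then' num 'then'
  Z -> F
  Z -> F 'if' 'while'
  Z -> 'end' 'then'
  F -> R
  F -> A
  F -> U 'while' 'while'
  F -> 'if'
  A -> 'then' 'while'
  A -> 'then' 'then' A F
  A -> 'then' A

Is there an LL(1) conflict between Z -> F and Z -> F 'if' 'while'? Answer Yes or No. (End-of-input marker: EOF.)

FIRST(F) = { 'end', 'if', 'then', num } and FIRST(F 'if' 'while') = { 'end', 'if', 'then', num }.
Both contain 'end', so the two alternatives are not disjoint — LL(1) conflict.

Yes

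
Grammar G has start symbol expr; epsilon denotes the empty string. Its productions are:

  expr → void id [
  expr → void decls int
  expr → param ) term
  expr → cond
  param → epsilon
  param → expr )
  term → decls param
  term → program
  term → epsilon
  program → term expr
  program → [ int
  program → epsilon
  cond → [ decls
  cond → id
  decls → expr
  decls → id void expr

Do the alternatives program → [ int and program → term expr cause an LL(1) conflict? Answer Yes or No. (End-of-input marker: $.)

FIRST([ int) = { [ } and FIRST(term expr) = { ), [, id, void }.
Both contain [, so the two alternatives are not disjoint — LL(1) conflict.

Yes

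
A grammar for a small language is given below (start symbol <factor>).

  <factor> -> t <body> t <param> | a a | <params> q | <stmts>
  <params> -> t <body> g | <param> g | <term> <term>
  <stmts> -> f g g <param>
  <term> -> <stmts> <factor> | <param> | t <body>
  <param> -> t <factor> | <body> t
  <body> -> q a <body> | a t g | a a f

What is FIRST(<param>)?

{ a, q, t }

<param> -> t <factor> contributes {t}.
From <param> -> <body> t: add FIRST(<body>) = { a, q }.
Union: FIRST(<param>) = { a, q, t }.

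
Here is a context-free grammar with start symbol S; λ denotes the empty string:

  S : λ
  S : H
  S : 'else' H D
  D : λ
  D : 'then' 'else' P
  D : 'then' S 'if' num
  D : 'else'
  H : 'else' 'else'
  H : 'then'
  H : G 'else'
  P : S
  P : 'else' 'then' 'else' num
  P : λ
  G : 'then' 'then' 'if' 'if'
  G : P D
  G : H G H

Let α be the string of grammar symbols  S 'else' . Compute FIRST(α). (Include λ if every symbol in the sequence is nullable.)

{ 'else', 'then' }

Add FIRST(S)\{λ} = { 'else', 'then' }; S is nullable, continue.
'else' is a terminal; add {'else'} and stop.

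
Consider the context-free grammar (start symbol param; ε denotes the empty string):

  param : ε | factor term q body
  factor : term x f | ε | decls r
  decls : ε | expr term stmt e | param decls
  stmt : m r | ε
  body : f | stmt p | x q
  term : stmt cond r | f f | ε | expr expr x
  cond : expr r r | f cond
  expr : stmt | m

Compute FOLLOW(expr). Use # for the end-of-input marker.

{ e, f, m, r, x }

In decls : expr term stmt e: add FIRST(term stmt e) = { e, f, m, r, x }.
In term : expr expr x: add FIRST(expr x) = { m, x }.
In term : expr expr x: add FIRST(x) = { x }.
In cond : expr r r: add FIRST(r r) = { r }.
Union: FOLLOW(expr) = { e, f, m, r, x }.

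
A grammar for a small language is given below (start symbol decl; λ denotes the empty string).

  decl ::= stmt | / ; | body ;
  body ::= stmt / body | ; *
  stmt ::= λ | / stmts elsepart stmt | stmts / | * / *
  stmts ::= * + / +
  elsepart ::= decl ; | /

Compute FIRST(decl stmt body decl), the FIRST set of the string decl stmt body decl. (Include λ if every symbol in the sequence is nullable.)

Add FIRST(decl)\{λ} = { *, /, ; }; decl is nullable, continue.
Add FIRST(stmt)\{λ} = { *, / }; stmt is nullable, continue.
Add FIRST(body) = { *, /, ; }; body is not nullable, stop.

{ *, /, ; }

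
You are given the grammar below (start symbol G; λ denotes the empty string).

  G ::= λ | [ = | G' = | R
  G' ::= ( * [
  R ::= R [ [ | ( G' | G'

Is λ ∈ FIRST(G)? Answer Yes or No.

Yes

G has an λ-production, so G ⇒ λ.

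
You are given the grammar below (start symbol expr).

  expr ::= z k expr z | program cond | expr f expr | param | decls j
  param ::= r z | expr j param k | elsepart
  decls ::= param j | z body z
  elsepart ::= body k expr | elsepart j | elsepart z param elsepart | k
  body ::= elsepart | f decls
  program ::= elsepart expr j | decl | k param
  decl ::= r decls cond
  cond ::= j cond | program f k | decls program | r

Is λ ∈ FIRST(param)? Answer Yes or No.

No

No nonterminal in this grammar is nullable.
No production of param has an RHS whose symbols are all nullable, so param is not nullable.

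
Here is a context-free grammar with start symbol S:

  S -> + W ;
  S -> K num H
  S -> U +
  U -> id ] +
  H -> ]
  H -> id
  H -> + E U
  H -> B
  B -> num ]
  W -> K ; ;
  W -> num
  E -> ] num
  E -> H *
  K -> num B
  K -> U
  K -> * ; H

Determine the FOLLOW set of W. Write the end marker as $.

{ ; }

In S -> + W ;: add FIRST(;) = { ; }.
Union: FOLLOW(W) = { ; }.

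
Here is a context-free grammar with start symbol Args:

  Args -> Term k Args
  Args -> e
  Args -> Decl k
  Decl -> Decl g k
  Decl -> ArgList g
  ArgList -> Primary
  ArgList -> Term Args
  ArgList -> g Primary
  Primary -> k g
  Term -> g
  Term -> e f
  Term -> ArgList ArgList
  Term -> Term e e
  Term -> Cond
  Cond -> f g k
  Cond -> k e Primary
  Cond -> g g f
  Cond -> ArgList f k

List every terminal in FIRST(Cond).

Cond -> f g k contributes {f}.
Cond -> k e Primary contributes {k}.
Cond -> g g f contributes {g}.
From Cond -> ArgList f k: add FIRST(ArgList) = { e, f, g, k }.
Union: FIRST(Cond) = { e, f, g, k }.

{ e, f, g, k }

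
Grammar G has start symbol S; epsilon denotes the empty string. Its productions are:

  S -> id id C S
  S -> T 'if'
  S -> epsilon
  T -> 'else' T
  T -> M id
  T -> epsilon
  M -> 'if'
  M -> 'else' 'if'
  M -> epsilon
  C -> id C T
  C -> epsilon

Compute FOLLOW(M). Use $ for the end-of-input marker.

In T -> M id: add FIRST(id) = { id }.
Union: FOLLOW(M) = { id }.

{ id }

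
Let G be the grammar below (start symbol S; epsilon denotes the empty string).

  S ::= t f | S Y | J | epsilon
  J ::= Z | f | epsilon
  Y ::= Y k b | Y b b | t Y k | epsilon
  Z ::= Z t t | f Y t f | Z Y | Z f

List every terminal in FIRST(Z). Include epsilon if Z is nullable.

{ f }

From Z ::= Z t t: add FIRST(Z) = { f }.
Z ::= f Y t f contributes {f}.
From Z ::= Z Y: add FIRST(Z) = { f }.
From Z ::= Z f: add FIRST(Z) = { f }.
Union: FIRST(Z) = { f }.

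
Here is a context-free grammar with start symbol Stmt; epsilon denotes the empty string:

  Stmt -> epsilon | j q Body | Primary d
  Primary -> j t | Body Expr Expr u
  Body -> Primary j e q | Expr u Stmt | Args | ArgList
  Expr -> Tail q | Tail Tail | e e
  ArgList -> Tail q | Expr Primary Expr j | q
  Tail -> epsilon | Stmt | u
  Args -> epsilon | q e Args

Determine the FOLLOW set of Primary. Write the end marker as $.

{ d, e, j, q, u }

In Stmt -> Primary d: add FIRST(d) = { d }.
In Body -> Primary j e q: add FIRST(j e q) = { j }.
In ArgList -> Expr Primary Expr j: add FIRST(Expr j) = { e, j, q, u }.
Union: FOLLOW(Primary) = { d, e, j, q, u }.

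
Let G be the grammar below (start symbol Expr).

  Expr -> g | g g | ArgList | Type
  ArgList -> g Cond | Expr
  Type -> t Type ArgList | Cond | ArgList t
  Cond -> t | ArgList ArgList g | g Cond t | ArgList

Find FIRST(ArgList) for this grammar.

ArgList -> g Cond contributes {g}.
From ArgList -> Expr: add FIRST(Expr) = { g, t }.
Union: FIRST(ArgList) = { g, t }.

{ g, t }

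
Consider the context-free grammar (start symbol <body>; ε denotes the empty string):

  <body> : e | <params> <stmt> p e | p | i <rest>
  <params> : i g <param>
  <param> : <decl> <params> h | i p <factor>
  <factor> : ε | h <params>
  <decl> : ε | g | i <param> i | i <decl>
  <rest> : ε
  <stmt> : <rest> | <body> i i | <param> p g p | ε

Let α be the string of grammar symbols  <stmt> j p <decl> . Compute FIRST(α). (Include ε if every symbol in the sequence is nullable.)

Add FIRST(<stmt>)\{ε} = { e, g, i, p }; <stmt> is nullable, continue.
j is a terminal; add {j} and stop.

{ e, g, i, j, p }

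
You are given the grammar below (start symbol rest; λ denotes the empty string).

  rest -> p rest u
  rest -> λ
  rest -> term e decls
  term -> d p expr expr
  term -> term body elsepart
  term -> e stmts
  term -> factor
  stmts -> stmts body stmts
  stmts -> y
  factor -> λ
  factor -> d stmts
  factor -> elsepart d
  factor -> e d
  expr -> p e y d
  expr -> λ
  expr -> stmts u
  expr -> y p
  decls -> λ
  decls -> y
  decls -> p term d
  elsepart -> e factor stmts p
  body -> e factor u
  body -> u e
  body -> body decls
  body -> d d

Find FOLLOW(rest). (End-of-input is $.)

rest is the start symbol, so $ ∈ FOLLOW(rest).
In rest -> p rest u: add FIRST(u) = { u }.
Union: FOLLOW(rest) = { $, u }.

{ $, u }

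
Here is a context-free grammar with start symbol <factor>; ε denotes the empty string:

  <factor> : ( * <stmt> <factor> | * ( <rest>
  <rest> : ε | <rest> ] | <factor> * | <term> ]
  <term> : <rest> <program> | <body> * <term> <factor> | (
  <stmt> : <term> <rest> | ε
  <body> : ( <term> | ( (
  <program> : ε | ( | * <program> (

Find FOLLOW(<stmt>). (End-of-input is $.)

{ (, * }

In <factor> : ( * <stmt> <factor>: add FIRST(<factor>) = { (, * }.
Union: FOLLOW(<stmt>) = { (, * }.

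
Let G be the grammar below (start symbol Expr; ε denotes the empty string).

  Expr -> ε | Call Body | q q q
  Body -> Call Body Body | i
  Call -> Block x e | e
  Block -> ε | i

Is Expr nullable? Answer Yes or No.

Yes

Expr has an ε-production, so Expr ⇒ ε.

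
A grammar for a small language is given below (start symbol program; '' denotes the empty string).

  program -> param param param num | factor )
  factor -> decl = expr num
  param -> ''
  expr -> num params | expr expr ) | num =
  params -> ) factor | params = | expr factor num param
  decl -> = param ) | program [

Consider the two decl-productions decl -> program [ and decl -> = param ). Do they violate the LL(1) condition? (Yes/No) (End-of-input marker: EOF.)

Yes

FIRST(program [) = { =, num } and FIRST(= param )) = { = }.
Both contain =, so the two alternatives are not disjoint — LL(1) conflict.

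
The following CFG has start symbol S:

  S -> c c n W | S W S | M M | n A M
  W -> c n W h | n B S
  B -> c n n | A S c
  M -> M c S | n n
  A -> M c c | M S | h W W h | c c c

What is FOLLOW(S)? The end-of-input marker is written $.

{ $, c, h, n }

S is the start symbol, so $ ∈ FOLLOW(S).
In S -> S W S: add FIRST(W S) = { c, n }.
In S -> S W S: S is at the end, add FOLLOW(S) = { $, c, h, n }.
In W -> n B S: S is at the end, add FOLLOW(W) = { $, c, h, n }.
In B -> A S c: add FIRST(c) = { c }.
In M -> M c S: S is at the end, add FOLLOW(M) = { $, c, h, n }.
In A -> M S: S is at the end, add FOLLOW(A) = { c, n }.
Union: FOLLOW(S) = { $, c, h, n }.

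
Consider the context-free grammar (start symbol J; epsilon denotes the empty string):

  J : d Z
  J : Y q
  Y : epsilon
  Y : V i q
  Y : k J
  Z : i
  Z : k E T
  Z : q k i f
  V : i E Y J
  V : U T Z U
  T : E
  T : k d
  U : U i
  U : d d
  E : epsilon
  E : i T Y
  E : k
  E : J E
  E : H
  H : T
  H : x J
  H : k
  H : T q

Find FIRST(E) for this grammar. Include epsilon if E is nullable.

E : epsilon contributes epsilon.
E : i T Y contributes {i}.
E : k contributes {k}.
From E : J E: add FIRST(J) = { d, i, k, q }.
From E : H: add FIRST(H) = { d, i, k, q, x, epsilon } (including epsilon since H is nullable).
Union: FIRST(E) = { d, i, k, q, x, epsilon }.

{ d, i, k, q, x, epsilon }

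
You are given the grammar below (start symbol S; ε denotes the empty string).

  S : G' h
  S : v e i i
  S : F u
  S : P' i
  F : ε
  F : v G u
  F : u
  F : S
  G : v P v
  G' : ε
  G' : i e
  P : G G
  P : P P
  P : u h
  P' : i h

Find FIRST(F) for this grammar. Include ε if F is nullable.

{ h, i, u, v, ε }

F : ε contributes ε.
F : v G u contributes {v}.
F : u contributes {u}.
From F : S: add FIRST(S) = { h, i, u, v }.
Union: FIRST(F) = { h, i, u, v, ε }.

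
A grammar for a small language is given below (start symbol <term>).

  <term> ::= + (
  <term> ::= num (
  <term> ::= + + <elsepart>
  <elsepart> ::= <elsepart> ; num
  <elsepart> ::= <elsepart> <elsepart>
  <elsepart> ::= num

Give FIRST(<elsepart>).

{ num }

From <elsepart> ::= <elsepart> ; num: add FIRST(<elsepart>) = { num }.
From <elsepart> ::= <elsepart> <elsepart>: add FIRST(<elsepart>) = { num }.
<elsepart> ::= num contributes {num}.
Union: FIRST(<elsepart>) = { num }.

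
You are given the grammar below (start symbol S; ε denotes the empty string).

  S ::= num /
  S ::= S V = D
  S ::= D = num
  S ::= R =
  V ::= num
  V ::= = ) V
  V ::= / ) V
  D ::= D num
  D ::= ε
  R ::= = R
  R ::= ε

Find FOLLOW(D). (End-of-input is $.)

{ $, /, =, num }

In S ::= S V = D: D is at the end, add FOLLOW(S) = { $, /, =, num }.
In S ::= D = num: add FIRST(= num) = { = }.
In D ::= D num: add FIRST(num) = { num }.
Union: FOLLOW(D) = { $, /, =, num }.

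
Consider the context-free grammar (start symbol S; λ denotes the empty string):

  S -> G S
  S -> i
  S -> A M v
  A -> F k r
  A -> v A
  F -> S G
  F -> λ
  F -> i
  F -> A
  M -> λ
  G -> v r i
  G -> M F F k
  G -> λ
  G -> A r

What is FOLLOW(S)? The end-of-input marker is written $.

S is the start symbol, so $ ∈ FOLLOW(S).
In S -> G S: S is at the end, add FOLLOW(S) = { $, i, k, v }.
In F -> S G: add FIRST(G)\{λ} = { i, k, v }.
  Since G is nullable, also add FOLLOW(F) = { i, k, v }.
Union: FOLLOW(S) = { $, i, k, v }.

{ $, i, k, v }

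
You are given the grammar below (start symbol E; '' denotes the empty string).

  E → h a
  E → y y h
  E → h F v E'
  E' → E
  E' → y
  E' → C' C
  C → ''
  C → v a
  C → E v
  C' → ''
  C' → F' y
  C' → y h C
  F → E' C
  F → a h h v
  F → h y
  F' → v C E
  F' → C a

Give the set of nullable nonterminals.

Directly nullable (have an ''-production): C, C'.
F → E' C with every symbol nullable, so F is nullable.
E' → C' C with every symbol nullable, so E' is nullable.
No other nonterminal has a production whose RHS symbols are all nullable.

{ C, C', E', F }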